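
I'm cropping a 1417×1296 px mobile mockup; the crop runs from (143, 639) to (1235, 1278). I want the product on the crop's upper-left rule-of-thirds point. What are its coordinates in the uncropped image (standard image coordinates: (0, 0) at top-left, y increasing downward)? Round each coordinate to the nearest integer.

(507, 852)

Crop width = 1235 − 143 = 1092 px; one third is 364.00 px.
Crop height = 1278 − 639 = 639 px; one third is 213.00 px.
The upper-left point is one-third across and one-third down within the crop:
x = 143 + 1 × 364.00 ≈ 507; y = 639 + 1 × 213.00 ≈ 852.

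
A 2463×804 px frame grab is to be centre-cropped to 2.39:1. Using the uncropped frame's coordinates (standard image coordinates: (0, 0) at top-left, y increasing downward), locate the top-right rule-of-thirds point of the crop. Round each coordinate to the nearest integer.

2463/804 > 2.39/1, so the 2.39:1 crop keeps the full height 804 and trims width to 804 × 2.39/1 = 1921.56 px.
Left offset = (2463 − 1921.56)/2 = 270.72 px; top offset = 0.
Top-right is two-thirds across and one-third down within the crop:
x = 270.72 + 2 × 1921.56/3 ≈ 1552; y = 0.00 + 1 × 804.00/3 ≈ 268.

x = 1552 px, y = 268 px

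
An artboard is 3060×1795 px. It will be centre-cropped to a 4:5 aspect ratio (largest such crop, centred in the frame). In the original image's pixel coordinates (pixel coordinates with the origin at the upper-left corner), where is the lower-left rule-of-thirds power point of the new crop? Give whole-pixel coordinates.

3060/1795 > 4/5, so the 4:5 crop keeps the full height 1795 and trims width to 1795 × 4/5 = 1436.00 px.
Left offset = (3060 − 1436.00)/2 = 812.00 px; top offset = 0.
Lower-left is one-third across and two-thirds down within the crop:
x = 812.00 + 1 × 1436.00/3 ≈ 1291; y = 0.00 + 2 × 1795.00/3 ≈ 1197.

(1291, 1197)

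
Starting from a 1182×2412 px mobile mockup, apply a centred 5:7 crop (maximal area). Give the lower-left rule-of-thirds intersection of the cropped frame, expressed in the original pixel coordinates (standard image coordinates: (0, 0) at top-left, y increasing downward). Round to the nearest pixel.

1182/2412 < 5/7, so the 5:7 crop keeps the full width 1182 and trims height to 1182 × 7/5 = 1654.80 px.
Top offset = (2412 − 1654.80)/2 = 378.60 px; left offset = 0.
Lower-left is one-third across and two-thirds down within the crop:
x = 0.00 + 1 × 1182.00/3 ≈ 394; y = 378.60 + 2 × 1654.80/3 ≈ 1482.

x = 394 px, y = 1482 px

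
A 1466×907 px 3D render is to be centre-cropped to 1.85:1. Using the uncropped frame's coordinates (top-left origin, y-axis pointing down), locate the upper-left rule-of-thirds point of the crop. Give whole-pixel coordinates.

x = 489 px, y = 321 px

1466/907 < 1.85/1, so the 1.85:1 crop keeps the full width 1466 and trims height to 1466 × 1/1.85 = 792.43 px.
Top offset = (907 − 792.43)/2 = 57.28 px; left offset = 0.
Upper-left is one-third across and one-third down within the crop:
x = 0.00 + 1 × 1466.00/3 ≈ 489; y = 57.28 + 1 × 792.43/3 ≈ 321.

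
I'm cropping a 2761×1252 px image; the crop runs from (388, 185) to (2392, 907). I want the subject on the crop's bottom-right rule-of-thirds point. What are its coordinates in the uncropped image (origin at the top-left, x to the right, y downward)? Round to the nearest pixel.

Crop width = 2392 − 388 = 2004 px; one third is 668.00 px.
Crop height = 907 − 185 = 722 px; one third is 240.67 px.
The bottom-right point is two-thirds across and two-thirds down within the crop:
x = 388 + 2 × 668.00 ≈ 1724; y = 185 + 2 × 240.67 ≈ 666.

x = 1724 px, y = 666 px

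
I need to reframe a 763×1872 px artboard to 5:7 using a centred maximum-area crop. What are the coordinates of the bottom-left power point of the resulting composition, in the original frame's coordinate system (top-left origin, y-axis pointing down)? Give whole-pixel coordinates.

x = 254 px, y = 1114 px

763/1872 < 5/7, so the 5:7 crop keeps the full width 763 and trims height to 763 × 7/5 = 1068.20 px.
Top offset = (1872 − 1068.20)/2 = 401.90 px; left offset = 0.
Bottom-left is one-third across and two-thirds down within the crop:
x = 0.00 + 1 × 763.00/3 ≈ 254; y = 401.90 + 2 × 1068.20/3 ≈ 1114.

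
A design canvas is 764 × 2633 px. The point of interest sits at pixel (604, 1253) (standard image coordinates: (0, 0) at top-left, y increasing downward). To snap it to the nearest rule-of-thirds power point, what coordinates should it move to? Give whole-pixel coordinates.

Third lines: x ∈ {255, 509}, y ∈ {878, 1755}.
604 is closer to x = 509; 1253 is closer to y = 878.
So the nearest intersection is the upper-right power point.

x = 509 px, y = 878 px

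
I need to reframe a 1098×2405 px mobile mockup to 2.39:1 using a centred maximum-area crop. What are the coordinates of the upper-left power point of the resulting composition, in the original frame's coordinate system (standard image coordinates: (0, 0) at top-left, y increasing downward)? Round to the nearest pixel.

(366, 1126)

1098/2405 < 2.39/1, so the 2.39:1 crop keeps the full width 1098 and trims height to 1098 × 1/2.39 = 459.41 px.
Top offset = (2405 − 459.41)/2 = 972.79 px; left offset = 0.
Upper-left is one-third across and one-third down within the crop:
x = 0.00 + 1 × 1098.00/3 ≈ 366; y = 972.79 + 1 × 459.41/3 ≈ 1126.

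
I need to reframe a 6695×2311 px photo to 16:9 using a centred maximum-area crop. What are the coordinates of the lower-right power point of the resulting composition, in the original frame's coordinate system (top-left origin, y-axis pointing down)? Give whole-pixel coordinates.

(4032, 1541)

6695/2311 > 16/9, so the 16:9 crop keeps the full height 2311 and trims width to 2311 × 16/9 = 4108.44 px.
Left offset = (6695 − 4108.44)/2 = 1293.28 px; top offset = 0.
Lower-right is two-thirds across and two-thirds down within the crop:
x = 1293.28 + 2 × 4108.44/3 ≈ 4032; y = 0.00 + 2 × 2311.00/3 ≈ 1541.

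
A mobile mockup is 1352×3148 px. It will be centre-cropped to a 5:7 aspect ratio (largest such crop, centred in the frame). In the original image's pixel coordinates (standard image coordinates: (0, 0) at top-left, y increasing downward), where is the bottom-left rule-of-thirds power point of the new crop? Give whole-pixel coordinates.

1352/3148 < 5/7, so the 5:7 crop keeps the full width 1352 and trims height to 1352 × 7/5 = 1892.80 px.
Top offset = (3148 − 1892.80)/2 = 627.60 px; left offset = 0.
Bottom-left is one-third across and two-thirds down within the crop:
x = 0.00 + 1 × 1352.00/3 ≈ 451; y = 627.60 + 2 × 1892.80/3 ≈ 1889.

(451, 1889)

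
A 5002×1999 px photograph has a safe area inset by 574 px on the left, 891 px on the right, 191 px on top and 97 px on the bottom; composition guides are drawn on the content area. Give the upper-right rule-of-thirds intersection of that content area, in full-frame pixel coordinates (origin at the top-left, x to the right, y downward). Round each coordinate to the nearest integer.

Content width = 5002 − 574 − 891 = 3537 px; content height = 1999 − 191 − 97 = 1711 px.
Upper-right is two-thirds across and one-third down within the content area.
x = 574 + 2 × 3537/3 = 574 + 2358.00 ≈ 2932
y = 191 + 1 × 1711/3 = 191 + 570.33 ≈ 761

x = 2932 px, y = 761 px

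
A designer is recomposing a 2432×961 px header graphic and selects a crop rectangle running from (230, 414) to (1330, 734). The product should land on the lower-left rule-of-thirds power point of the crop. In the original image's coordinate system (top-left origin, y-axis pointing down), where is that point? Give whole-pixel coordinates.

Crop width = 1330 − 230 = 1100 px; one third is 366.67 px.
Crop height = 734 − 414 = 320 px; one third is 106.67 px.
The lower-left point is one-third across and two-thirds down within the crop:
x = 230 + 1 × 366.67 ≈ 597; y = 414 + 2 × 106.67 ≈ 627.

(597, 627)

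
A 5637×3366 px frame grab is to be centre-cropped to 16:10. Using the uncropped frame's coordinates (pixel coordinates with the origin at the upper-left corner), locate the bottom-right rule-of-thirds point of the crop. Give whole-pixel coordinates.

(3716, 2244)

5637/3366 > 16/10, so the 16:10 crop keeps the full height 3366 and trims width to 3366 × 16/10 = 5385.60 px.
Left offset = (5637 − 5385.60)/2 = 125.70 px; top offset = 0.
Bottom-right is two-thirds across and two-thirds down within the crop:
x = 125.70 + 2 × 5385.60/3 ≈ 3716; y = 0.00 + 2 × 3366.00/3 ≈ 2244.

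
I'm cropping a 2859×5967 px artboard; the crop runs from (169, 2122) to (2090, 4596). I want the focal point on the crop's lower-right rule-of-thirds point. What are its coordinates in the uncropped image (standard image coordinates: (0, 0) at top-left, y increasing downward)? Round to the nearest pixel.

x = 1450 px, y = 3771 px

Crop width = 2090 − 169 = 1921 px; one third is 640.33 px.
Crop height = 4596 − 2122 = 2474 px; one third is 824.67 px.
The lower-right point is two-thirds across and two-thirds down within the crop:
x = 169 + 2 × 640.33 ≈ 1450; y = 2122 + 2 × 824.67 ≈ 3771.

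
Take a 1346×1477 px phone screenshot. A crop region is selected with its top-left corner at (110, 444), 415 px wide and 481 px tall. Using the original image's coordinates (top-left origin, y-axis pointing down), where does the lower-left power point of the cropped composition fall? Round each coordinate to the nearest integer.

(248, 765)

One third of the crop width 415 is 138.33 px.
One third of the crop height 481 is 160.33 px.
The lower-left point is one-third across and two-thirds down within the crop:
x = 110 + 1 × 138.33 ≈ 248; y = 444 + 2 × 160.33 ≈ 765.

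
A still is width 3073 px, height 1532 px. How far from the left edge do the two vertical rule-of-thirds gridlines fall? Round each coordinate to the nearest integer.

3073 / 3 = 1024.33, so the vertical lines sit at one and two thirds of 3073.

x = 1024 px and x = 2049 px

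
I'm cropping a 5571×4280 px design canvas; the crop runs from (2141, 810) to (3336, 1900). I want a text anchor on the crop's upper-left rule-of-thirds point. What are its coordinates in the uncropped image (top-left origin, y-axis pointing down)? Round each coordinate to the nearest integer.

Crop width = 3336 − 2141 = 1195 px; one third is 398.33 px.
Crop height = 1900 − 810 = 1090 px; one third is 363.33 px.
The upper-left point is one-third across and one-third down within the crop:
x = 2141 + 1 × 398.33 ≈ 2539; y = 810 + 1 × 363.33 ≈ 1173.

x = 2539 px, y = 1173 px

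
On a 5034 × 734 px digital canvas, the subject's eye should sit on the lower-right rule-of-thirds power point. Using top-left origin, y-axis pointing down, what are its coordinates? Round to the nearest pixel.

The lower-right point sits two-thirds of the way across and two-thirds of the way down.
x = 2 × 5034/3 ≈ 3356; y = 2 × 734/3 ≈ 489.

x = 3356 px, y = 489 px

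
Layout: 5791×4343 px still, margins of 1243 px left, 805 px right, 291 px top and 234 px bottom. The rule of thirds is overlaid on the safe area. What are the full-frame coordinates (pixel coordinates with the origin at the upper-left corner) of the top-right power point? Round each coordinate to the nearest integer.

Content width = 5791 − 1243 − 805 = 3743 px; content height = 4343 − 291 − 234 = 3818 px.
Top-right is two-thirds across and one-third down within the safe area.
x = 1243 + 2 × 3743/3 = 1243 + 2495.33 ≈ 3738
y = 291 + 1 × 3818/3 = 291 + 1272.67 ≈ 1564

(3738, 1564)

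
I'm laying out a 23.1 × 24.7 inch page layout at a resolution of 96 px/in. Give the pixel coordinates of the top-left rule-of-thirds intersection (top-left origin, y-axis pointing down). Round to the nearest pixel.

In pixels the canvas is 23.1 × 96 = 2217.6 wide and 24.7 × 96 = 2371.2 tall.
The top-left point is one-third across and one-third down:
x = 1 × 2217.6/3 ≈ 739; y = 1 × 2371.2/3 ≈ 790.

x = 739 px, y = 790 px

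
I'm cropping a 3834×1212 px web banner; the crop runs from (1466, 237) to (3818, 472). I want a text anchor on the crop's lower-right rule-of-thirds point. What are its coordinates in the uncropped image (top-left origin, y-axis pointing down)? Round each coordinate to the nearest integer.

Crop width = 3818 − 1466 = 2352 px; one third is 784.00 px.
Crop height = 472 − 237 = 235 px; one third is 78.33 px.
The lower-right point is two-thirds across and two-thirds down within the crop:
x = 1466 + 2 × 784.00 ≈ 3034; y = 237 + 2 × 78.33 ≈ 394.

x = 3034 px, y = 394 px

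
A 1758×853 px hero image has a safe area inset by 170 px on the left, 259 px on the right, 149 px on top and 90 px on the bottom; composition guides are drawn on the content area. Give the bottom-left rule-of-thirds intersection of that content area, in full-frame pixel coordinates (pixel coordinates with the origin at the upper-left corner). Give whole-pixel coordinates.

(613, 558)

Content width = 1758 − 170 − 259 = 1329 px; content height = 853 − 149 − 90 = 614 px.
Bottom-left is one-third across and two-thirds down within the content area.
x = 170 + 1 × 1329/3 = 170 + 443.00 ≈ 613
y = 149 + 2 × 614/3 = 149 + 409.33 ≈ 558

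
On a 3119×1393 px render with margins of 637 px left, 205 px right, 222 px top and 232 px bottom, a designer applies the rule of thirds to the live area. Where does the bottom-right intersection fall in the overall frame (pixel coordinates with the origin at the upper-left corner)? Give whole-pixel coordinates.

Content width = 3119 − 637 − 205 = 2277 px; content height = 1393 − 222 − 232 = 939 px.
Bottom-right is two-thirds across and two-thirds down within the live area.
x = 637 + 2 × 2277/3 = 637 + 1518.00 ≈ 2155
y = 222 + 2 × 939/3 = 222 + 626.00 ≈ 848

x = 2155 px, y = 848 px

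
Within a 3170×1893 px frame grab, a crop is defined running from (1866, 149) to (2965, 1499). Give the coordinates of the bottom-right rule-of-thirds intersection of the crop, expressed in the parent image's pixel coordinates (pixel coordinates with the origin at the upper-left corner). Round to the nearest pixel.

Crop width = 2965 − 1866 = 1099 px; one third is 366.33 px.
Crop height = 1499 − 149 = 1350 px; one third is 450.00 px.
The bottom-right point is two-thirds across and two-thirds down within the crop:
x = 1866 + 2 × 366.33 ≈ 2599; y = 149 + 2 × 450.00 ≈ 1049.

(2599, 1049)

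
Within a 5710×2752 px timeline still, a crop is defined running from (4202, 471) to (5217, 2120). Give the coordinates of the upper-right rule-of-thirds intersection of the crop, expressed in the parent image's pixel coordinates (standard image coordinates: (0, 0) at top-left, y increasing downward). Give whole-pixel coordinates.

Crop width = 5217 − 4202 = 1015 px; one third is 338.33 px.
Crop height = 2120 − 471 = 1649 px; one third is 549.67 px.
The upper-right point is two-thirds across and one-third down within the crop:
x = 4202 + 2 × 338.33 ≈ 4879; y = 471 + 1 × 549.67 ≈ 1021.

x = 4879 px, y = 1021 px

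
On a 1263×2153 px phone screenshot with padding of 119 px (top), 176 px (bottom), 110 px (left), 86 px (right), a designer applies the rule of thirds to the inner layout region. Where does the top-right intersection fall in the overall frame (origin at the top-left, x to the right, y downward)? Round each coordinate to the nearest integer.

Content width = 1263 − 110 − 86 = 1067 px; content height = 2153 − 119 − 176 = 1858 px.
Top-right is two-thirds across and one-third down within the inner layout region.
x = 110 + 2 × 1067/3 = 110 + 711.33 ≈ 821
y = 119 + 1 × 1858/3 = 119 + 619.33 ≈ 738

(821, 738)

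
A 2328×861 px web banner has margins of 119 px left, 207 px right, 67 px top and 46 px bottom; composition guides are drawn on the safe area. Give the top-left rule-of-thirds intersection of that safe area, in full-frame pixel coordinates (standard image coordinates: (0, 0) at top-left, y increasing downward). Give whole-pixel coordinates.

x = 786 px, y = 316 px

Content width = 2328 − 119 − 207 = 2002 px; content height = 861 − 67 − 46 = 748 px.
Top-left is one-third across and one-third down within the safe area.
x = 119 + 1 × 2002/3 = 119 + 667.33 ≈ 786
y = 67 + 1 × 748/3 = 67 + 249.33 ≈ 316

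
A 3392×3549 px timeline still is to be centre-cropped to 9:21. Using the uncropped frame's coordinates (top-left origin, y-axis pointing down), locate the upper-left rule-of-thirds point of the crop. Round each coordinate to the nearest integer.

3392/3549 > 9/21, so the 9:21 crop keeps the full height 3549 and trims width to 3549 × 9/21 = 1521.00 px.
Left offset = (3392 − 1521.00)/2 = 935.50 px; top offset = 0.
Upper-left is one-third across and one-third down within the crop:
x = 935.50 + 1 × 1521.00/3 ≈ 1443; y = 0.00 + 1 × 3549.00/3 ≈ 1183.

(1443, 1183)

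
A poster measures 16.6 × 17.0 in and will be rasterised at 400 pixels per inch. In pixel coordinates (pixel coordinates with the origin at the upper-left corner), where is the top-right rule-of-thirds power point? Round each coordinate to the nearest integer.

In pixels the canvas is 16.6 × 400 = 6640 wide and 17.0 × 400 = 6800 tall.
The top-right point is two-thirds across and one-third down:
x = 2 × 6640/3 ≈ 4427; y = 1 × 6800/3 ≈ 2267.

(4427, 2267)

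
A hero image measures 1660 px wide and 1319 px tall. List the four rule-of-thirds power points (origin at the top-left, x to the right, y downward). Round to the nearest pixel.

(553, 440), (1107, 440), (553, 879), (1107, 879)

One third of 1660 is 553.33; one third of 1319 is 439.67.
Vertical third lines at x = 553 and x = 1107; horizontal third lines at y = 440 and y = 879.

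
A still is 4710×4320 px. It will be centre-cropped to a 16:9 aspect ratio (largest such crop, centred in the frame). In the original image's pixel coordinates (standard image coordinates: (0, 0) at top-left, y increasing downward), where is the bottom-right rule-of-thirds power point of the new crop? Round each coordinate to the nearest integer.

4710/4320 < 16/9, so the 16:9 crop keeps the full width 4710 and trims height to 4710 × 9/16 = 2649.38 px.
Top offset = (4320 − 2649.38)/2 = 835.31 px; left offset = 0.
Bottom-right is two-thirds across and two-thirds down within the crop:
x = 0.00 + 2 × 4710.00/3 ≈ 3140; y = 835.31 + 2 × 2649.38/3 ≈ 2602.

x = 3140 px, y = 2602 px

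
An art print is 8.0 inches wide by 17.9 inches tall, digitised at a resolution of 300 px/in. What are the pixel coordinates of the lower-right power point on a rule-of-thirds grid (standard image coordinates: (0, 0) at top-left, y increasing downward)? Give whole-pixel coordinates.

In pixels the canvas is 8.0 × 300 = 2400 wide and 17.9 × 300 = 5370 tall.
The lower-right point is two-thirds across and two-thirds down:
x = 2 × 2400/3 ≈ 1600; y = 2 × 5370/3 ≈ 3580.

x = 1600 px, y = 3580 px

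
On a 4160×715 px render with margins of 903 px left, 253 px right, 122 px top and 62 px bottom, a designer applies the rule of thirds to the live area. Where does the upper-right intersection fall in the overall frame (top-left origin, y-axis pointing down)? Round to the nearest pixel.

x = 2906 px, y = 299 px

Content width = 4160 − 903 − 253 = 3004 px; content height = 715 − 122 − 62 = 531 px.
Upper-right is two-thirds across and one-third down within the live area.
x = 903 + 2 × 3004/3 = 903 + 2002.67 ≈ 2906
y = 122 + 1 × 531/3 = 122 + 177.00 ≈ 299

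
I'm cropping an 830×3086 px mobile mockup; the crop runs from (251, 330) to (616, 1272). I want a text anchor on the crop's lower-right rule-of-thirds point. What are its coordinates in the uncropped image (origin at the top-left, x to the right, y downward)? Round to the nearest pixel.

Crop width = 616 − 251 = 365 px; one third is 121.67 px.
Crop height = 1272 − 330 = 942 px; one third is 314.00 px.
The lower-right point is two-thirds across and two-thirds down within the crop:
x = 251 + 2 × 121.67 ≈ 494; y = 330 + 2 × 314.00 ≈ 958.

(494, 958)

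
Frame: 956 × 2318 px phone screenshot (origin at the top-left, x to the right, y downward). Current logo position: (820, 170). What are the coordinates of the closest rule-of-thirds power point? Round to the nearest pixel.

(637, 773)

Third lines: x ∈ {319, 637}, y ∈ {773, 1545}.
820 is closer to x = 637; 170 is closer to y = 773.
So the nearest intersection is the upper-right power point.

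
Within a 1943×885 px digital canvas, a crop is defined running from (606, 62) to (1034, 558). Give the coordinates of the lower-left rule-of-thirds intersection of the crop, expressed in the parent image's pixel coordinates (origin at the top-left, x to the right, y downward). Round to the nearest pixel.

Crop width = 1034 − 606 = 428 px; one third is 142.67 px.
Crop height = 558 − 62 = 496 px; one third is 165.33 px.
The lower-left point is one-third across and two-thirds down within the crop:
x = 606 + 1 × 142.67 ≈ 749; y = 62 + 2 × 165.33 ≈ 393.

(749, 393)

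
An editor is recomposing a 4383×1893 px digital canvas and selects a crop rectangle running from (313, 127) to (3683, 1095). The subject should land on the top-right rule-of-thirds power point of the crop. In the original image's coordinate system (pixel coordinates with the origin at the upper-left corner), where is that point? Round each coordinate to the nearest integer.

x = 2560 px, y = 450 px

Crop width = 3683 − 313 = 3370 px; one third is 1123.33 px.
Crop height = 1095 − 127 = 968 px; one third is 322.67 px.
The top-right point is two-thirds across and one-third down within the crop:
x = 313 + 2 × 1123.33 ≈ 2560; y = 127 + 1 × 322.67 ≈ 450.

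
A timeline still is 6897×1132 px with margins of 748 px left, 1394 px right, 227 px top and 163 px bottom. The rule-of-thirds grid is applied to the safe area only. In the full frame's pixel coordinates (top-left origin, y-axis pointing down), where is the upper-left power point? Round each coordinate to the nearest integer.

(2333, 474)

Content width = 6897 − 748 − 1394 = 4755 px; content height = 1132 − 227 − 163 = 742 px.
Upper-left is one-third across and one-third down within the safe area.
x = 748 + 1 × 4755/3 = 748 + 1585.00 ≈ 2333
y = 227 + 1 × 742/3 = 227 + 247.33 ≈ 474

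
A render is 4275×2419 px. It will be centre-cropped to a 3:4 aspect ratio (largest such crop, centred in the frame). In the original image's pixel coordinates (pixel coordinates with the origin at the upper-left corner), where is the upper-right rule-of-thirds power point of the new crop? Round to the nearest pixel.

4275/2419 > 3/4, so the 3:4 crop keeps the full height 2419 and trims width to 2419 × 3/4 = 1814.25 px.
Left offset = (4275 − 1814.25)/2 = 1230.38 px; top offset = 0.
Upper-right is two-thirds across and one-third down within the crop:
x = 1230.38 + 2 × 1814.25/3 ≈ 2440; y = 0.00 + 1 × 2419.00/3 ≈ 806.

(2440, 806)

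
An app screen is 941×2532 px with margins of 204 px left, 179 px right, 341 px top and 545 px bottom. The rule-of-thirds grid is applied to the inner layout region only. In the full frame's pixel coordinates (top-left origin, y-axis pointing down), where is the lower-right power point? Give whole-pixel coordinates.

Content width = 941 − 204 − 179 = 558 px; content height = 2532 − 341 − 545 = 1646 px.
Lower-right is two-thirds across and two-thirds down within the inner layout region.
x = 204 + 2 × 558/3 = 204 + 372.00 ≈ 576
y = 341 + 2 × 1646/3 = 341 + 1097.33 ≈ 1438

x = 576 px, y = 1438 px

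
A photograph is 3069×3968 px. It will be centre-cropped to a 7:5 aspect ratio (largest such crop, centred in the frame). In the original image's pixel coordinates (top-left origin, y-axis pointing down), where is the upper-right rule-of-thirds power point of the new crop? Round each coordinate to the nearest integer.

(2046, 1619)

3069/3968 < 7/5, so the 7:5 crop keeps the full width 3069 and trims height to 3069 × 5/7 = 2192.14 px.
Top offset = (3968 − 2192.14)/2 = 887.93 px; left offset = 0.
Upper-right is two-thirds across and one-third down within the crop:
x = 0.00 + 2 × 3069.00/3 ≈ 2046; y = 887.93 + 1 × 2192.14/3 ≈ 1619.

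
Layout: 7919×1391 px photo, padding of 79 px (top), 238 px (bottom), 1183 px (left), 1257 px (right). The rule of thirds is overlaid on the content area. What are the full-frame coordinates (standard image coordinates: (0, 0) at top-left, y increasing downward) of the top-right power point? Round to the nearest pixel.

Content width = 7919 − 1183 − 1257 = 5479 px; content height = 1391 − 79 − 238 = 1074 px.
Top-right is two-thirds across and one-third down within the content area.
x = 1183 + 2 × 5479/3 = 1183 + 3652.67 ≈ 4836
y = 79 + 1 × 1074/3 = 79 + 358.00 ≈ 437

(4836, 437)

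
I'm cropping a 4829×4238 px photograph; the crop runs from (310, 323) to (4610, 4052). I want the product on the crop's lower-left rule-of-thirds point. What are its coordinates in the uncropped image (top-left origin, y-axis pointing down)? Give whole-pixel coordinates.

(1743, 2809)

Crop width = 4610 − 310 = 4300 px; one third is 1433.33 px.
Crop height = 4052 − 323 = 3729 px; one third is 1243.00 px.
The lower-left point is one-third across and two-thirds down within the crop:
x = 310 + 1 × 1433.33 ≈ 1743; y = 323 + 2 × 1243.00 ≈ 2809.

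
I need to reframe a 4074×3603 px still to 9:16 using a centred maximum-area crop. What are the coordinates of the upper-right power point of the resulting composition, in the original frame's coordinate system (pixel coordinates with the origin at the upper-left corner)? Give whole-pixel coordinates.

4074/3603 > 9/16, so the 9:16 crop keeps the full height 3603 and trims width to 3603 × 9/16 = 2026.69 px.
Left offset = (4074 − 2026.69)/2 = 1023.66 px; top offset = 0.
Upper-right is two-thirds across and one-third down within the crop:
x = 1023.66 + 2 × 2026.69/3 ≈ 2375; y = 0.00 + 1 × 3603.00/3 ≈ 1201.

x = 2375 px, y = 1201 px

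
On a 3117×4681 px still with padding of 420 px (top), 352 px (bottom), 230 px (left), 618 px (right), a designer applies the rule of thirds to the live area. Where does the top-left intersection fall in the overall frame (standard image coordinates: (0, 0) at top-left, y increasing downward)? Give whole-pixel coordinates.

Content width = 3117 − 230 − 618 = 2269 px; content height = 4681 − 420 − 352 = 3909 px.
Top-left is one-third across and one-third down within the live area.
x = 230 + 1 × 2269/3 = 230 + 756.33 ≈ 986
y = 420 + 1 × 3909/3 = 420 + 1303.00 ≈ 1723

(986, 1723)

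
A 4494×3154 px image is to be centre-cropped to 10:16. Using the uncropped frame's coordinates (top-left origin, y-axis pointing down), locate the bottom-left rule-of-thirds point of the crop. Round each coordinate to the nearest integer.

4494/3154 > 10/16, so the 10:16 crop keeps the full height 3154 and trims width to 3154 × 10/16 = 1971.25 px.
Left offset = (4494 − 1971.25)/2 = 1261.38 px; top offset = 0.
Bottom-left is one-third across and two-thirds down within the crop:
x = 1261.38 + 1 × 1971.25/3 ≈ 1918; y = 0.00 + 2 × 3154.00/3 ≈ 2103.

(1918, 2103)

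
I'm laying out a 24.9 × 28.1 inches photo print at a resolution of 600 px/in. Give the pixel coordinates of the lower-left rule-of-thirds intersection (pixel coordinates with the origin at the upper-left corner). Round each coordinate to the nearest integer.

x = 4980 px, y = 11240 px

In pixels the canvas is 24.9 × 600 = 14940 wide and 28.1 × 600 = 16860 tall.
The lower-left point is one-third across and two-thirds down:
x = 1 × 14940/3 ≈ 4980; y = 2 × 16860/3 ≈ 11240.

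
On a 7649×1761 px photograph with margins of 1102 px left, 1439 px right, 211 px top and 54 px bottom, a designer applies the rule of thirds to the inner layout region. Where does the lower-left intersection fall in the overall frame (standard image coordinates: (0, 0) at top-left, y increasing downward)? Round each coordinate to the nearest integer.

(2805, 1208)

Content width = 7649 − 1102 − 1439 = 5108 px; content height = 1761 − 211 − 54 = 1496 px.
Lower-left is one-third across and two-thirds down within the inner layout region.
x = 1102 + 1 × 5108/3 = 1102 + 1702.67 ≈ 2805
y = 211 + 2 × 1496/3 = 211 + 997.33 ≈ 1208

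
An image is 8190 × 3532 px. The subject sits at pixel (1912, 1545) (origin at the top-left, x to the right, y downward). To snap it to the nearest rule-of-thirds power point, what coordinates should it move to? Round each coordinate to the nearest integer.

(2730, 1177)

Third lines: x ∈ {2730, 5460}, y ∈ {1177, 2355}.
1912 is closer to x = 2730; 1545 is closer to y = 1177.
So the nearest intersection is the upper-left power point.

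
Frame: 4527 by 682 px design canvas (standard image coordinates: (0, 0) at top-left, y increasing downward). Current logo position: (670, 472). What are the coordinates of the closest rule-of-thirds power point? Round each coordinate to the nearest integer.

(1509, 455)

Third lines: x ∈ {1509, 3018}, y ∈ {227, 455}.
670 is closer to x = 1509; 472 is closer to y = 455.
So the nearest intersection is the lower-left power point.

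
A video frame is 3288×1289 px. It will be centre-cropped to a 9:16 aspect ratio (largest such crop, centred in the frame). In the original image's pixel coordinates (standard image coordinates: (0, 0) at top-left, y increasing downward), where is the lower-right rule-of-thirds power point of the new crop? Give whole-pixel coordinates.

3288/1289 > 9/16, so the 9:16 crop keeps the full height 1289 and trims width to 1289 × 9/16 = 725.06 px.
Left offset = (3288 − 725.06)/2 = 1281.47 px; top offset = 0.
Lower-right is two-thirds across and two-thirds down within the crop:
x = 1281.47 + 2 × 725.06/3 ≈ 1765; y = 0.00 + 2 × 1289.00/3 ≈ 859.

x = 1765 px, y = 859 px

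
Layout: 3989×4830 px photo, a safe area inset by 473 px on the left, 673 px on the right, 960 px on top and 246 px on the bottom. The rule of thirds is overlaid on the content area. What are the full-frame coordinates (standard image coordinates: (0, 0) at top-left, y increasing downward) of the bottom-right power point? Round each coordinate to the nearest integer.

(2368, 3376)

Content width = 3989 − 473 − 673 = 2843 px; content height = 4830 − 960 − 246 = 3624 px.
Bottom-right is two-thirds across and two-thirds down within the content area.
x = 473 + 2 × 2843/3 = 473 + 1895.33 ≈ 2368
y = 960 + 2 × 3624/3 = 960 + 2416.00 ≈ 3376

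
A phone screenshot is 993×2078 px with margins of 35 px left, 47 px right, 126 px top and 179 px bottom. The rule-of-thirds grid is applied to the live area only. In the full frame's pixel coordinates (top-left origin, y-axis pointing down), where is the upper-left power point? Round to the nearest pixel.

Content width = 993 − 35 − 47 = 911 px; content height = 2078 − 126 − 179 = 1773 px.
Upper-left is one-third across and one-third down within the live area.
x = 35 + 1 × 911/3 = 35 + 303.67 ≈ 339
y = 126 + 1 × 1773/3 = 126 + 591.00 ≈ 717

x = 339 px, y = 717 px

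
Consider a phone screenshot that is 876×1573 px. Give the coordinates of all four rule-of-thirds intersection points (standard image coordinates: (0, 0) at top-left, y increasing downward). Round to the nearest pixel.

One third of 876 is 292; one third of 1573 is 524.33.
Vertical third lines at x = 292 and x = 584; horizontal third lines at y = 524 and y = 1049.

(292, 524), (584, 524), (292, 1049), (584, 1049)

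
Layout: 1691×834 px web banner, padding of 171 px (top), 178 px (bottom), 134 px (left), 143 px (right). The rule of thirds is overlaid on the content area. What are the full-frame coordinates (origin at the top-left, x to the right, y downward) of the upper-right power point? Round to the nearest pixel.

x = 1077 px, y = 333 px

Content width = 1691 − 134 − 143 = 1414 px; content height = 834 − 171 − 178 = 485 px.
Upper-right is two-thirds across and one-third down within the content area.
x = 134 + 2 × 1414/3 = 134 + 942.67 ≈ 1077
y = 171 + 1 × 485/3 = 171 + 161.67 ≈ 333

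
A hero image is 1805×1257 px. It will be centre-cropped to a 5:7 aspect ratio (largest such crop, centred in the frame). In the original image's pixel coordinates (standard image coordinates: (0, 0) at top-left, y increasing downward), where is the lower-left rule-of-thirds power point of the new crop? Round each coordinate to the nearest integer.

1805/1257 > 5/7, so the 5:7 crop keeps the full height 1257 and trims width to 1257 × 5/7 = 897.86 px.
Left offset = (1805 − 897.86)/2 = 453.57 px; top offset = 0.
Lower-left is one-third across and two-thirds down within the crop:
x = 453.57 + 1 × 897.86/3 ≈ 753; y = 0.00 + 2 × 1257.00/3 ≈ 838.

x = 753 px, y = 838 px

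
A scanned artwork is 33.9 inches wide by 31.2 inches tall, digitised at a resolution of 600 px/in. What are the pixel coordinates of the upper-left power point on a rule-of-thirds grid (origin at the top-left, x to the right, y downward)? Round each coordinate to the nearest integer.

In pixels the canvas is 33.9 × 600 = 20340 wide and 31.2 × 600 = 18720 tall.
The upper-left point is one-third across and one-third down:
x = 1 × 20340/3 ≈ 6780; y = 1 × 18720/3 ≈ 6240.

(6780, 6240)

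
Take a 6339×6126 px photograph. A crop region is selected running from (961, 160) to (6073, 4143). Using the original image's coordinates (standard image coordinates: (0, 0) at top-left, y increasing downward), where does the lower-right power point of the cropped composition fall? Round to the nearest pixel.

x = 4369 px, y = 2815 px

Crop width = 6073 − 961 = 5112 px; one third is 1704.00 px.
Crop height = 4143 − 160 = 3983 px; one third is 1327.67 px.
The lower-right point is two-thirds across and two-thirds down within the crop:
x = 961 + 2 × 1704.00 ≈ 4369; y = 160 + 2 × 1327.67 ≈ 2815.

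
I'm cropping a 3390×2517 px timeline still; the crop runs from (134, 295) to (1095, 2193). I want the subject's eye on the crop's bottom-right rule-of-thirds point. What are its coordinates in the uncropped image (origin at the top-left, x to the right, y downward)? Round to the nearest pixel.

(775, 1560)

Crop width = 1095 − 134 = 961 px; one third is 320.33 px.
Crop height = 2193 − 295 = 1898 px; one third is 632.67 px.
The bottom-right point is two-thirds across and two-thirds down within the crop:
x = 134 + 2 × 320.33 ≈ 775; y = 295 + 2 × 632.67 ≈ 1560.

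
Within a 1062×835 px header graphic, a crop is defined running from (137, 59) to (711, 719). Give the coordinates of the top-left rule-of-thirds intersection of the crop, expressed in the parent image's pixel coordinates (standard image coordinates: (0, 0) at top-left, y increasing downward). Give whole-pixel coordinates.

Crop width = 711 − 137 = 574 px; one third is 191.33 px.
Crop height = 719 − 59 = 660 px; one third is 220.00 px.
The top-left point is one-third across and one-third down within the crop:
x = 137 + 1 × 191.33 ≈ 328; y = 59 + 1 × 220.00 ≈ 279.

(328, 279)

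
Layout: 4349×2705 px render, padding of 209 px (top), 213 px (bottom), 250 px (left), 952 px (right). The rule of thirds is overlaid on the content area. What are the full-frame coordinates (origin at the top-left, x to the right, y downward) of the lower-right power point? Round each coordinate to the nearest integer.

x = 2348 px, y = 1731 px

Content width = 4349 − 250 − 952 = 3147 px; content height = 2705 − 209 − 213 = 2283 px.
Lower-right is two-thirds across and two-thirds down within the content area.
x = 250 + 2 × 3147/3 = 250 + 2098.00 ≈ 2348
y = 209 + 2 × 2283/3 = 209 + 1522.00 ≈ 1731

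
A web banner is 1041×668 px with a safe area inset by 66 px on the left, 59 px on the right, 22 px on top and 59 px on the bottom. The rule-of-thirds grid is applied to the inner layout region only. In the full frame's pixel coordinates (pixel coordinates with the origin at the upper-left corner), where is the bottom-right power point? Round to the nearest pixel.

(677, 413)

Content width = 1041 − 66 − 59 = 916 px; content height = 668 − 22 − 59 = 587 px.
Bottom-right is two-thirds across and two-thirds down within the inner layout region.
x = 66 + 2 × 916/3 = 66 + 610.67 ≈ 677
y = 22 + 2 × 587/3 = 22 + 391.33 ≈ 413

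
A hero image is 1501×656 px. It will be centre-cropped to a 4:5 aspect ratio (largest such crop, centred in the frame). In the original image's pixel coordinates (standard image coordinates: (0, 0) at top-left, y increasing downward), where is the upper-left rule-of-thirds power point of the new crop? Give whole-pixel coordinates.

1501/656 > 4/5, so the 4:5 crop keeps the full height 656 and trims width to 656 × 4/5 = 524.80 px.
Left offset = (1501 − 524.80)/2 = 488.10 px; top offset = 0.
Upper-left is one-third across and one-third down within the crop:
x = 488.10 + 1 × 524.80/3 ≈ 663; y = 0.00 + 1 × 656.00/3 ≈ 219.

(663, 219)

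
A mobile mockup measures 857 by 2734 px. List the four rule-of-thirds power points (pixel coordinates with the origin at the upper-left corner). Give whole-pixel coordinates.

One third of 857 is 285.67; one third of 2734 is 911.33.
Vertical third lines at x = 286 and x = 571; horizontal third lines at y = 911 and y = 1823.

(286, 911), (571, 911), (286, 1823), (571, 1823)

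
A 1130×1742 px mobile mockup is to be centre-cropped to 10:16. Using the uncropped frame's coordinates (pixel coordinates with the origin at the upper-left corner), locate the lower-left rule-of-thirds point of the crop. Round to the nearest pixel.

1130/1742 > 10/16, so the 10:16 crop keeps the full height 1742 and trims width to 1742 × 10/16 = 1088.75 px.
Left offset = (1130 − 1088.75)/2 = 20.62 px; top offset = 0.
Lower-left is one-third across and two-thirds down within the crop:
x = 20.62 + 1 × 1088.75/3 ≈ 384; y = 0.00 + 2 × 1742.00/3 ≈ 1161.

x = 384 px, y = 1161 px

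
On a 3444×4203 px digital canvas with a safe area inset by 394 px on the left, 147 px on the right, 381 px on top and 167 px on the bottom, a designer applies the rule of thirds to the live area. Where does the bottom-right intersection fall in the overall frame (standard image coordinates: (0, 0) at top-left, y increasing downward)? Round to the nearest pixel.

x = 2329 px, y = 2818 px

Content width = 3444 − 394 − 147 = 2903 px; content height = 4203 − 381 − 167 = 3655 px.
Bottom-right is two-thirds across and two-thirds down within the live area.
x = 394 + 2 × 2903/3 = 394 + 1935.33 ≈ 2329
y = 381 + 2 × 3655/3 = 381 + 2436.67 ≈ 2818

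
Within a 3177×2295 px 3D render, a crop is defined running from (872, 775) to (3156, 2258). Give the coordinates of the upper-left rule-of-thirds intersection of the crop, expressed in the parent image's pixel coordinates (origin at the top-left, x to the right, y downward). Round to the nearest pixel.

(1633, 1269)

Crop width = 3156 − 872 = 2284 px; one third is 761.33 px.
Crop height = 2258 − 775 = 1483 px; one third is 494.33 px.
The upper-left point is one-third across and one-third down within the crop:
x = 872 + 1 × 761.33 ≈ 1633; y = 775 + 1 × 494.33 ≈ 1269.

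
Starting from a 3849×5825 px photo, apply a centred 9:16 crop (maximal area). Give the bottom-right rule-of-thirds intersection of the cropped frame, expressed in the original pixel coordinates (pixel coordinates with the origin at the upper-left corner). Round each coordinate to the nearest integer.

x = 2471 px, y = 3883 px

3849/5825 > 9/16, so the 9:16 crop keeps the full height 5825 and trims width to 5825 × 9/16 = 3276.56 px.
Left offset = (3849 − 3276.56)/2 = 286.22 px; top offset = 0.
Bottom-right is two-thirds across and two-thirds down within the crop:
x = 286.22 + 2 × 3276.56/3 ≈ 2471; y = 0.00 + 2 × 5825.00/3 ≈ 3883.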